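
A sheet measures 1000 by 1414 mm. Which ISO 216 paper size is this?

Aspect ratio 1414/1000 ≈ 1.414 — close to the ISO √2 ≈ 1.414.
In the B-series (B0 = 1000 × 1414 mm): B0 = 1000 × 1414 mm.

B0 (1000 × 1414 mm)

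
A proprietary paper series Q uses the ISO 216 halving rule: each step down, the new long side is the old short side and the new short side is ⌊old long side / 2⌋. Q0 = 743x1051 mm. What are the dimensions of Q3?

Q1: ⌊1051/2⌋ × 743 = 525 × 743 mm
Q2: ⌊743/2⌋ × 525 = 371 × 525 mm
Q3: ⌊525/2⌋ × 371 = 262 × 371 mm

262 × 371 mm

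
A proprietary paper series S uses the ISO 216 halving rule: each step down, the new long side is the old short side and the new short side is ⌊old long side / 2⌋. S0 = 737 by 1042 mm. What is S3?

S1 = 521 × 737 mm (from S0 by 1 halving).
S2: ⌊737/2⌋ × 521 = 368 × 521 mm
S3: ⌊521/2⌋ × 368 = 260 × 368 mm

260 × 368 mm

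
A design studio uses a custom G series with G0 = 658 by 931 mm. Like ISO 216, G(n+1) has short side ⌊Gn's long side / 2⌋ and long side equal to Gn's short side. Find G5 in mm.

G1: ⌊931/2⌋ × 658 = 465 × 658 mm
G2: ⌊658/2⌋ × 465 = 329 × 465 mm
G3: ⌊465/2⌋ × 329 = 232 × 329 mm
G4: ⌊329/2⌋ × 232 = 164 × 232 mm
G5: ⌊232/2⌋ × 164 = 116 × 164 mm

116 × 164 mm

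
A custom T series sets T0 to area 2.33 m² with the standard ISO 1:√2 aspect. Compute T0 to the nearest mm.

Let the short side be w mm. Then w · w√2 = 2.33 m² = 2,330,000 mm².
w² = 2,330,000/√2, so w ≈ 1283.6 mm; long side = w√2 ≈ 1815.2 mm.

1284 × 1815 mm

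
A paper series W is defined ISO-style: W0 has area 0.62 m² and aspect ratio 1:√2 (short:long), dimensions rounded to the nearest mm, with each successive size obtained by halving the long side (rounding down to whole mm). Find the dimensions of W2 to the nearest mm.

331 × 468 mm

Let W0's short side be w mm. w · w√2 = 0.62 m² = 620,000 mm², so w ≈ 662.1 mm and w√2 ≈ 936.4 mm → W0 = 662 × 936 mm.
W1: ⌊936/2⌋ × 662 = 468 × 662 mm
W2: ⌊662/2⌋ × 468 = 331 × 468 mm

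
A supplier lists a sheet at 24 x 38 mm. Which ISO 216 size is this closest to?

Aspect ratio 38/24 ≈ 1.583 (ISO target is √2 ≈ 1.414).
In the A-series (A0 area = 1 m²): A10 = 26 × 37 mm.
Off by 3 mm total — nearest standard size.

A10 (26 × 37 mm)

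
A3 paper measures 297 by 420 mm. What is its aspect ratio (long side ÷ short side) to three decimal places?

1.414

420 / 297 = 1.414
Matches √2 ≈ 1.414 — the ISO 216 defining ratio.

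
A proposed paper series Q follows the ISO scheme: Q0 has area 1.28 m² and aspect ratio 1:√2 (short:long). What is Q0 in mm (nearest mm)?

951 × 1345 mm

Let the short side be w mm. Then w · w√2 = 1.28 m² = 1,280,000 mm².
w² = 1,280,000/√2, so w ≈ 951.4 mm; long side = w√2 ≈ 1345.4 mm.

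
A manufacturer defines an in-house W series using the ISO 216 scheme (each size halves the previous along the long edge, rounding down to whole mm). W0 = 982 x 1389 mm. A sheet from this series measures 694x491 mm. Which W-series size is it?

W0: 982 × 1389 mm
W1: 694 × 982 mm
W2: 491 × 694 mm
W3: 347 × 491 mm
→ matches W2.

W2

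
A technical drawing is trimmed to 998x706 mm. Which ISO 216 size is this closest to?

Aspect ratio 998/706 ≈ 1.414 — close to the ISO √2 ≈ 1.414.
In the B-series (B0 = 1000 × 1414 mm): B1 = 707 × 1000 mm.
Off by 3 mm total — nearest standard size.

B1 (707 × 1000 mm)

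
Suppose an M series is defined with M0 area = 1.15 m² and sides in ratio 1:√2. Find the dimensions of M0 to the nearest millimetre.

Let the short side be w mm. Then w · w√2 = 1.15 m² = 1,150,000 mm².
w² = 1,150,000/√2, so w ≈ 901.8 mm; long side = w√2 ≈ 1275.3 mm.

902 × 1275 mm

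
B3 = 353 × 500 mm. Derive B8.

62 × 88 mm

B4: ⌊500/2⌋ × 353 = 250 × 353 mm
B5: ⌊353/2⌋ × 250 = 176 × 250 mm
B6: ⌊250/2⌋ × 176 = 125 × 176 mm
B7: ⌊176/2⌋ × 125 = 88 × 125 mm
B8: ⌊125/2⌋ × 88 = 62 × 88 mm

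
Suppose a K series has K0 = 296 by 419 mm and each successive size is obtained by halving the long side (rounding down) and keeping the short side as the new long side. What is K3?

104 × 148 mm

K1: ⌊419/2⌋ × 296 = 209 × 296 mm
K2: ⌊296/2⌋ × 209 = 148 × 209 mm
K3: ⌊209/2⌋ × 148 = 104 × 148 mm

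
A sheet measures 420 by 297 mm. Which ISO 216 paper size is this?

Aspect ratio 420/297 ≈ 1.414 — close to the ISO √2 ≈ 1.414.
In the A-series (A0 area = 1 m²): A3 = 297 × 420 mm.

A3 (297 × 420 mm)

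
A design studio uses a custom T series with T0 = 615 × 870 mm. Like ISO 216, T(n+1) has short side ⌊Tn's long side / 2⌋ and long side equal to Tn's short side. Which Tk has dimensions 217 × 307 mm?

T0: 615 × 870 mm
T1: 435 × 615 mm
T2: 307 × 435 mm
T3: 217 × 307 mm
T4: 153 × 217 mm
→ matches T3.

T3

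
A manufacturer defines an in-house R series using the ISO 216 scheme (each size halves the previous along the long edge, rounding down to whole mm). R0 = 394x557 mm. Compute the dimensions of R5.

R1: ⌊557/2⌋ × 394 = 278 × 394 mm
R2: ⌊394/2⌋ × 278 = 197 × 278 mm
R3: ⌊278/2⌋ × 197 = 139 × 197 mm
R4: ⌊197/2⌋ × 139 = 98 × 139 mm
R5: ⌊139/2⌋ × 98 = 69 × 98 mm

69 × 98 mm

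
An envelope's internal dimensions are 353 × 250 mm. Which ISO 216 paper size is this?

B4 (250 × 353 mm)

Aspect ratio 353/250 ≈ 1.412 — close to the ISO √2 ≈ 1.414.
In the B-series (B0 = 1000 × 1414 mm): B4 = 250 × 353 mm.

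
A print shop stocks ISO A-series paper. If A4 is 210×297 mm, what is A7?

74 × 105 mm

A5: ⌊297/2⌋ × 210 = 148 × 210 mm
A6: ⌊210/2⌋ × 148 = 105 × 148 mm
A7: ⌊148/2⌋ × 105 = 74 × 105 mm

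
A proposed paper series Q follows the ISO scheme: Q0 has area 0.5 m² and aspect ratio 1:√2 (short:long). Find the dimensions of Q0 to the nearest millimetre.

595 × 841 mm

Let the short side be w mm. Then w · w√2 = 0.5 m² = 500,000 mm².
w² = 500,000/√2, so w ≈ 594.6 mm; long side = w√2 ≈ 840.9 mm.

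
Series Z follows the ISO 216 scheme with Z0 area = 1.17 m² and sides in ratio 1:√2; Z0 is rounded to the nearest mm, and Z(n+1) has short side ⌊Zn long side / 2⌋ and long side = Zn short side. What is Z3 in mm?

321 × 455 mm

Let Z0's short side be w mm. w · w√2 = 1.17 m² = 1,170,000 mm², so w ≈ 909.6 mm and w√2 ≈ 1286.3 mm → Z0 = 910 × 1286 mm.
Z1: ⌊1286/2⌋ × 910 = 643 × 910 mm
Z2: ⌊910/2⌋ × 643 = 455 × 643 mm
Z3: ⌊643/2⌋ × 455 = 321 × 455 mm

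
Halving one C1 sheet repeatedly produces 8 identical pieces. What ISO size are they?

C4

8 = 2^3, so 3 halving steps.
C1 → C2 → … → C4 after 3 steps.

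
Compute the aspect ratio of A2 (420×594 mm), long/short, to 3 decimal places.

1.414

594 / 420 = 1.414
Matches √2 ≈ 1.414 — the ISO 216 defining ratio.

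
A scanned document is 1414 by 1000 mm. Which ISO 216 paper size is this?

B0 (1000 × 1414 mm)

Aspect ratio 1414/1000 ≈ 1.414 — close to the ISO √2 ≈ 1.414.
In the B-series (B0 = 1000 × 1414 mm): B0 = 1000 × 1414 mm.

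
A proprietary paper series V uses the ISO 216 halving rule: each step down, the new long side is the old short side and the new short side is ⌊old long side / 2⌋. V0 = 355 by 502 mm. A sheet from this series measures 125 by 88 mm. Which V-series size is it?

V4

V0: 355 × 502 mm
V1: 251 × 355 mm
V2: 177 × 251 mm
V3: 125 × 177 mm
V4: 88 × 125 mm
V5: 62 × 88 mm
→ matches V4.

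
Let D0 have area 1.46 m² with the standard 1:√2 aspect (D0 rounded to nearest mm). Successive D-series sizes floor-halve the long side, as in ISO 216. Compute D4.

Let D0's short side be w mm. w · w√2 = 1.46 m² = 1,460,000 mm², so w ≈ 1016.1 mm and w√2 ≈ 1436.9 mm → D0 = 1016 × 1437 mm.
D1: ⌊1437/2⌋ × 1016 = 718 × 1016 mm
D2: ⌊1016/2⌋ × 718 = 508 × 718 mm
D3: ⌊718/2⌋ × 508 = 359 × 508 mm
D4: ⌊508/2⌋ × 359 = 254 × 359 mm

254 × 359 mm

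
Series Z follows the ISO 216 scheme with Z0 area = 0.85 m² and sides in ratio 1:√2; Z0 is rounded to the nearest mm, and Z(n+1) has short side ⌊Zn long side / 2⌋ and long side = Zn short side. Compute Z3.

274 × 387 mm

Let Z0's short side be w mm. w · w√2 = 0.85 m² = 850,000 mm², so w ≈ 775.3 mm and w√2 ≈ 1096.4 mm → Z0 = 775 × 1096 mm.
Z1: ⌊1096/2⌋ × 775 = 548 × 775 mm
Z2: ⌊775/2⌋ × 548 = 387 × 548 mm
Z3: ⌊548/2⌋ × 387 = 274 × 387 mm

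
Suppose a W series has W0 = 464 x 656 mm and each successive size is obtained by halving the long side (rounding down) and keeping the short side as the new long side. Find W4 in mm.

W1 = 328 × 464 mm (from W0 by 1 halving).
W2: ⌊464/2⌋ × 328 = 232 × 328 mm
W3: ⌊328/2⌋ × 232 = 164 × 232 mm
W4: ⌊232/2⌋ × 164 = 116 × 164 mm

116 × 164 mm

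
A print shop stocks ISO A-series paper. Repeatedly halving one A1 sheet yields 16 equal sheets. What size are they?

16 = 2^4, so 4 halving steps.
A1 → A2 → … → A5 after 4 steps.

A5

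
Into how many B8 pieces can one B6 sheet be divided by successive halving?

4

B6 = 125 × 176 mm; B8 = 62 × 88 mm.
Each halving step doubles the count; 2 steps from B6 to B8.
2^2 = 4.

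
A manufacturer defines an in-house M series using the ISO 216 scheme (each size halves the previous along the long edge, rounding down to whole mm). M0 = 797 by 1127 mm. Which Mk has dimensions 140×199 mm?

M0: 797 × 1127 mm
M1: 563 × 797 mm
M2: 398 × 563 mm
M3: 281 × 398 mm
M4: 199 × 281 mm
M5: 140 × 199 mm
M6: 99 × 140 mm
→ matches M5.

M5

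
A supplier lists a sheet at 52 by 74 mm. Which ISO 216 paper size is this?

A8 (52 × 74 mm)

Aspect ratio 74/52 ≈ 1.423 — close to the ISO √2 ≈ 1.414.
In the A-series (A0 area = 1 m²): A8 = 52 × 74 mm.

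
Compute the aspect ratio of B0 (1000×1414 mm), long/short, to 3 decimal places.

1.414

1414 / 1000 = 1.414
Matches √2 ≈ 1.414 — the ISO 216 defining ratio.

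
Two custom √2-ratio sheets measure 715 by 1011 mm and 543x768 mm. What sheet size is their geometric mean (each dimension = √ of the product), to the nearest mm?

Short side: √(715 · 543) = √388245 ≈ 623.1 → 623 mm
Long side: √(1011 · 768) = √776448 ≈ 881.2 → 881 mm

623 × 881 mm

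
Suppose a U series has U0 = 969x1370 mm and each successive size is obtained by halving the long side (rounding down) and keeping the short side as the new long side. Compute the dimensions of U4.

242 × 342 mm

U1 = 685 × 969 mm (from U0 by 1 halving).
U2: ⌊969/2⌋ × 685 = 484 × 685 mm
U3: ⌊685/2⌋ × 484 = 342 × 484 mm
U4: ⌊484/2⌋ × 342 = 242 × 342 mm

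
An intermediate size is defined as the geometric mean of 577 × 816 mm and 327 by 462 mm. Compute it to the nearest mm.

Short side: √(577 · 327) = √188679 ≈ 434.4 → 434 mm
Long side: √(816 · 462) = √376992 ≈ 614.0 → 614 mm

434 × 614 mm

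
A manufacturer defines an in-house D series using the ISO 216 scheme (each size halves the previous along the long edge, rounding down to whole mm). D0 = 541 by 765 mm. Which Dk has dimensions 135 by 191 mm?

D0: 541 × 765 mm
D1: 382 × 541 mm
D2: 270 × 382 mm
D3: 191 × 270 mm
D4: 135 × 191 mm
D5: 95 × 135 mm
→ matches D4.

D4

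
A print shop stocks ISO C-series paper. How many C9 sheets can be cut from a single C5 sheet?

Each ISO step halves the sheet: 1 × C5 → 2 × C6 → 4 × C7 → 8 × C8 → …
From C5 to C9 is 4 halving steps: 2^4 = 16.

16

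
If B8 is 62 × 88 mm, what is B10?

31 × 44 mm

B9: ⌊88/2⌋ × 62 = 44 × 62 mm
B10: ⌊62/2⌋ × 44 = 31 × 44 mm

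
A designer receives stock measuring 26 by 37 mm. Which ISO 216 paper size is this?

Aspect ratio 37/26 ≈ 1.423 — close to the ISO √2 ≈ 1.414.
In the A-series (A0 area = 1 m²): A10 = 26 × 37 mm.

A10 (26 × 37 mm)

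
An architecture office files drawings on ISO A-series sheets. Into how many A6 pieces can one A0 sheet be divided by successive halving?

64

A0 = 841 × 1189 mm; A6 = 105 × 148 mm.
Each halving step doubles the count; 6 steps from A0 to A6.
2^6 = 64.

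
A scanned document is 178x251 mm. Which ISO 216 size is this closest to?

B5 (176 × 250 mm)

Aspect ratio 251/178 ≈ 1.410 — close to the ISO √2 ≈ 1.414.
In the B-series (B0 = 1000 × 1414 mm): B5 = 176 × 250 mm.
Off by 3 mm total — nearest standard size.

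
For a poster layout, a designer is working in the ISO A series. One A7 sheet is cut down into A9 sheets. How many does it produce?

4

A7 = 74 × 105 mm; A9 = 37 × 52 mm.
Each halving step doubles the count; 2 steps from A7 to A9.
2^2 = 4.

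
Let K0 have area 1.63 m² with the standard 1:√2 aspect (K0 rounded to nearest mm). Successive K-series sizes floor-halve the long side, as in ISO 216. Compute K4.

Let K0's short side be w mm. w · w√2 = 1.63 m² = 1,630,000 mm², so w ≈ 1073.6 mm and w√2 ≈ 1518.3 mm → K0 = 1074 × 1518 mm.
K1: ⌊1518/2⌋ × 1074 = 759 × 1074 mm
K2: ⌊1074/2⌋ × 759 = 537 × 759 mm
K3: ⌊759/2⌋ × 537 = 379 × 537 mm
K4: ⌊537/2⌋ × 379 = 268 × 379 mm

268 × 379 mm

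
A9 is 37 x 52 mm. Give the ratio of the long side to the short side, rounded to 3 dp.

52 / 37 = 1.405
ISO 216 targets √2 ≈ 1.414; the -0.009 deviation is from mm rounding.

1.405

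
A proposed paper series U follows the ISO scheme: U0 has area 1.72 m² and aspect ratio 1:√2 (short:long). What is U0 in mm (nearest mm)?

1103 × 1560 mm

Let the short side be w mm. Then w · w√2 = 1.72 m² = 1,720,000 mm².
w² = 1,720,000/√2, so w ≈ 1102.8 mm; long side = w√2 ≈ 1559.6 mm.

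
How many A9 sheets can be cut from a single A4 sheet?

32

A4 = 210 × 297 mm; A9 = 37 × 52 mm.
Each halving step doubles the count; 5 steps from A4 to A9.
2^5 = 32.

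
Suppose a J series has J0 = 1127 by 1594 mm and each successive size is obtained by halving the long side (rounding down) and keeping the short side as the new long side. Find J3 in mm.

398 × 563 mm

J1 = 797 × 1127 mm (from J0 by 1 halving).
J2: ⌊1127/2⌋ × 797 = 563 × 797 mm
J3: ⌊797/2⌋ × 563 = 398 × 563 mm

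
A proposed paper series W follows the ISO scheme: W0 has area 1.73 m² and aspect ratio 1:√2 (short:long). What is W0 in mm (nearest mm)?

Let the short side be w mm. Then w · w√2 = 1.73 m² = 1,730,000 mm².
w² = 1,730,000/√2, so w ≈ 1106.0 mm; long side = w√2 ≈ 1564.2 mm.

1106 × 1564 mm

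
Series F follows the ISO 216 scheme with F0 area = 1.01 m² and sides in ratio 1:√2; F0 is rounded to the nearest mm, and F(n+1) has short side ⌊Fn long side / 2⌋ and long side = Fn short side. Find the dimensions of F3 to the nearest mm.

Let F0's short side be w mm. w · w√2 = 1.01 m² = 1,010,000 mm², so w ≈ 845.1 mm and w√2 ≈ 1195.1 mm → F0 = 845 × 1195 mm.
F1: ⌊1195/2⌋ × 845 = 597 × 845 mm
F2: ⌊845/2⌋ × 597 = 422 × 597 mm
F3: ⌊597/2⌋ × 422 = 298 × 422 mm

298 × 422 mm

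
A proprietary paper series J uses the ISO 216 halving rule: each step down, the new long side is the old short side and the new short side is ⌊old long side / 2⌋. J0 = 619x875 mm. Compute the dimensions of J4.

J1: ⌊875/2⌋ × 619 = 437 × 619 mm
J2: ⌊619/2⌋ × 437 = 309 × 437 mm
J3: ⌊437/2⌋ × 309 = 218 × 309 mm
J4: ⌊309/2⌋ × 218 = 154 × 218 mm

154 × 218 mm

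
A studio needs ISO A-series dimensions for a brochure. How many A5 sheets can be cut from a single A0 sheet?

Each ISO step halves the sheet: 1 × A0 → 2 × A1 → 4 × A2 → 8 × A3 → …
From A0 to A5 is 5 halving steps: 2^5 = 32.

32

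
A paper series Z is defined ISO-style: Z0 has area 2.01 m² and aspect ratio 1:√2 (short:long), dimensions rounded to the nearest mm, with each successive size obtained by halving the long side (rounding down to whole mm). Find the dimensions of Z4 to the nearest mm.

Let Z0's short side be w mm. w · w√2 = 2.01 m² = 2,010,000 mm², so w ≈ 1192.2 mm and w√2 ≈ 1686.0 mm → Z0 = 1192 × 1686 mm.
Z1: ⌊1686/2⌋ × 1192 = 843 × 1192 mm
Z2: ⌊1192/2⌋ × 843 = 596 × 843 mm
Z3: ⌊843/2⌋ × 596 = 421 × 596 mm
Z4: ⌊596/2⌋ × 421 = 298 × 421 mm

298 × 421 mm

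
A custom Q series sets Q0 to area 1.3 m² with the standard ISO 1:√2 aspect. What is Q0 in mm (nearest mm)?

959 × 1356 mm

Let the short side be w mm. Then w · w√2 = 1.3 m² = 1,300,000 mm².
w² = 1,300,000/√2, so w ≈ 958.8 mm; long side = w√2 ≈ 1355.9 mm.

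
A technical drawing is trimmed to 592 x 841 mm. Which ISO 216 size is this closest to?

A1 (594 × 841 mm)

Aspect ratio 841/592 ≈ 1.421 — close to the ISO √2 ≈ 1.414.
In the A-series (A0 area = 1 m²): A1 = 594 × 841 mm.
Off by 2 mm total — nearest standard size.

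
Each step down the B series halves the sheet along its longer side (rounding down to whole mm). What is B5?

176 × 250 mm

B0 = 1000 × 1414 mm (B0 has a 1000 mm short side, aspect 1:√2).
B1: ⌊1414/2⌋ × 1000 = 707 × 1000 mm
B2: ⌊1000/2⌋ × 707 = 500 × 707 mm
B3: ⌊707/2⌋ × 500 = 353 × 500 mm
B4: ⌊500/2⌋ × 353 = 250 × 353 mm
B5: ⌊353/2⌋ × 250 = 176 × 250 mm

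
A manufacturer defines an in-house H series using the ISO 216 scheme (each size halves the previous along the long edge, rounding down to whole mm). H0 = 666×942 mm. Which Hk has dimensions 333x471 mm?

H2

H0: 666 × 942 mm
H1: 471 × 666 mm
H2: 333 × 471 mm
H3: 235 × 333 mm
→ matches H2.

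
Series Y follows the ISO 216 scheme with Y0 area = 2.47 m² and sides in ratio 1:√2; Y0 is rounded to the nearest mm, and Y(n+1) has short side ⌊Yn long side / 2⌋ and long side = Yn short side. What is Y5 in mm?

233 × 330 mm

Let Y0's short side be w mm. w · w√2 = 2.47 m² = 2,470,000 mm², so w ≈ 1321.6 mm and w√2 ≈ 1869.0 mm → Y0 = 1322 × 1869 mm.
Y1: ⌊1869/2⌋ × 1322 = 934 × 1322 mm
Y2: ⌊1322/2⌋ × 934 = 661 × 934 mm
Y3: ⌊934/2⌋ × 661 = 467 × 661 mm
Y4: ⌊661/2⌋ × 467 = 330 × 467 mm
Y5: ⌊467/2⌋ × 330 = 233 × 330 mm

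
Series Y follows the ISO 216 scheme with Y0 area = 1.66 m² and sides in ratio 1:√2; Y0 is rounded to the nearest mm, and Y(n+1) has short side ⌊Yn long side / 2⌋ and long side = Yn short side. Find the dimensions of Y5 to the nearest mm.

191 × 270 mm

Let Y0's short side be w mm. w · w√2 = 1.66 m² = 1,660,000 mm², so w ≈ 1083.4 mm and w√2 ≈ 1532.2 mm → Y0 = 1083 × 1532 mm.
Y1: ⌊1532/2⌋ × 1083 = 766 × 1083 mm
Y2: ⌊1083/2⌋ × 766 = 541 × 766 mm
Y3: ⌊766/2⌋ × 541 = 383 × 541 mm
Y4: ⌊541/2⌋ × 383 = 270 × 383 mm
Y5: ⌊383/2⌋ × 270 = 191 × 270 mm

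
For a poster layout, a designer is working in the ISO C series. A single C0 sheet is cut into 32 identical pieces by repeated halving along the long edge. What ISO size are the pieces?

32 = 2^5, so 5 halving steps.
C0 → C1 → … → C5 after 5 steps.

C5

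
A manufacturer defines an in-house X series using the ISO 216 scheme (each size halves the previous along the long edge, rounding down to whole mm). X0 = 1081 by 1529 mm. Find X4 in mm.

X1 = 764 × 1081 mm (from X0 by 1 halving).
X2: ⌊1081/2⌋ × 764 = 540 × 764 mm
X3: ⌊764/2⌋ × 540 = 382 × 540 mm
X4: ⌊540/2⌋ × 382 = 270 × 382 mm

270 × 382 mm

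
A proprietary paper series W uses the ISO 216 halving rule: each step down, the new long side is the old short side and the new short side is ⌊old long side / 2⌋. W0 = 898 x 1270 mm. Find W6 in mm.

W1: ⌊1270/2⌋ × 898 = 635 × 898 mm
W2: ⌊898/2⌋ × 635 = 449 × 635 mm
W3: ⌊635/2⌋ × 449 = 317 × 449 mm
W4: ⌊449/2⌋ × 317 = 224 × 317 mm
W5: ⌊317/2⌋ × 224 = 158 × 224 mm
W6: ⌊224/2⌋ × 158 = 112 × 158 mm

112 × 158 mm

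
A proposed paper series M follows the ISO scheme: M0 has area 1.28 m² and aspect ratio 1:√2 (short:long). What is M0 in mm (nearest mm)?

951 × 1345 mm

Let the short side be w mm. Then w · w√2 = 1.28 m² = 1,280,000 mm².
w² = 1,280,000/√2, so w ≈ 951.4 mm; long side = w√2 ≈ 1345.4 mm.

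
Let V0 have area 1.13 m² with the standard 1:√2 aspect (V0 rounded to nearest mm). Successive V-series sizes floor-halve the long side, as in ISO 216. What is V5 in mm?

158 × 223 mm

Let V0's short side be w mm. w · w√2 = 1.13 m² = 1,130,000 mm², so w ≈ 893.9 mm and w√2 ≈ 1264.1 mm → V0 = 894 × 1264 mm.
V1: ⌊1264/2⌋ × 894 = 632 × 894 mm
V2: ⌊894/2⌋ × 632 = 447 × 632 mm
V3: ⌊632/2⌋ × 447 = 316 × 447 mm
V4: ⌊447/2⌋ × 316 = 223 × 316 mm
V5: ⌊316/2⌋ × 223 = 158 × 223 mm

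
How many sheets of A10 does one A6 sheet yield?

16

Each ISO step halves the sheet: 1 × A6 → 2 × A7 → 4 × A8 → 8 × A9 → …
From A6 to A10 is 4 halving steps: 2^4 = 16.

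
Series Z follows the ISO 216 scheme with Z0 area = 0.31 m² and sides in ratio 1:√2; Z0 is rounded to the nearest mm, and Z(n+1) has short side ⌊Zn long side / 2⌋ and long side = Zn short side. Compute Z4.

Let Z0's short side be w mm. w · w√2 = 0.31 m² = 310,000 mm², so w ≈ 468.2 mm and w√2 ≈ 662.1 mm → Z0 = 468 × 662 mm.
Z1: ⌊662/2⌋ × 468 = 331 × 468 mm
Z2: ⌊468/2⌋ × 331 = 234 × 331 mm
Z3: ⌊331/2⌋ × 234 = 165 × 234 mm
Z4: ⌊234/2⌋ × 165 = 117 × 165 mm

117 × 165 mm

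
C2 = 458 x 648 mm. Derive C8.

C3: ⌊648/2⌋ × 458 = 324 × 458 mm
C4: ⌊458/2⌋ × 324 = 229 × 324 mm
C5: ⌊324/2⌋ × 229 = 162 × 229 mm
C6: ⌊229/2⌋ × 162 = 114 × 162 mm
C7: ⌊162/2⌋ × 114 = 81 × 114 mm
C8: ⌊114/2⌋ × 81 = 57 × 81 mm

57 × 81 mm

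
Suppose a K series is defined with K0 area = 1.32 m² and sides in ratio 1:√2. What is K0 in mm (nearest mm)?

Let the short side be w mm. Then w · w√2 = 1.32 m² = 1,320,000 mm².
w² = 1,320,000/√2, so w ≈ 966.1 mm; long side = w√2 ≈ 1366.3 mm.

966 × 1366 mm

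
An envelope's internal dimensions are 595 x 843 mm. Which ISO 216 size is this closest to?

A1 (594 × 841 mm)

Aspect ratio 843/595 ≈ 1.417 — close to the ISO √2 ≈ 1.414.
In the A-series (A0 area = 1 m²): A1 = 594 × 841 mm.
Off by 3 mm total — nearest standard size.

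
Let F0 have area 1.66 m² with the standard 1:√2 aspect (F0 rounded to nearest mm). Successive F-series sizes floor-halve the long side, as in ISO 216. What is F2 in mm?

Let F0's short side be w mm. w · w√2 = 1.66 m² = 1,660,000 mm², so w ≈ 1083.4 mm and w√2 ≈ 1532.2 mm → F0 = 1083 × 1532 mm.
F1: ⌊1532/2⌋ × 1083 = 766 × 1083 mm
F2: ⌊1083/2⌋ × 766 = 541 × 766 mm

541 × 766 mm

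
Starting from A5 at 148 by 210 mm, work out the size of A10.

26 × 37 mm

A6: ⌊210/2⌋ × 148 = 105 × 148 mm
A7: ⌊148/2⌋ × 105 = 74 × 105 mm
A8: ⌊105/2⌋ × 74 = 52 × 74 mm
A9: ⌊74/2⌋ × 52 = 37 × 52 mm
A10: ⌊52/2⌋ × 37 = 26 × 37 mm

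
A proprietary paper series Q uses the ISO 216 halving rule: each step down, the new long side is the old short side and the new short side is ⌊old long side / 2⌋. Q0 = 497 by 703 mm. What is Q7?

43 × 62 mm

Q1 = 351 × 497 mm (from Q0 by 1 halving).
Q2: ⌊497/2⌋ × 351 = 248 × 351 mm
Q3: ⌊351/2⌋ × 248 = 175 × 248 mm
Q4: ⌊248/2⌋ × 175 = 124 × 175 mm
Q5: ⌊175/2⌋ × 124 = 87 × 124 mm
Q6: ⌊124/2⌋ × 87 = 62 × 87 mm
Q7: ⌊87/2⌋ × 62 = 43 × 62 mm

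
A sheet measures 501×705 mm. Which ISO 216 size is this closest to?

B2 (500 × 707 mm)

Aspect ratio 705/501 ≈ 1.407 — close to the ISO √2 ≈ 1.414.
In the B-series (B0 = 1000 × 1414 mm): B2 = 500 × 707 mm.
Off by 3 mm total — nearest standard size.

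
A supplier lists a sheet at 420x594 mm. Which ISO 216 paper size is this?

Aspect ratio 594/420 ≈ 1.414 — close to the ISO √2 ≈ 1.414.
In the A-series (A0 area = 1 m²): A2 = 420 × 594 mm.

A2 (420 × 594 mm)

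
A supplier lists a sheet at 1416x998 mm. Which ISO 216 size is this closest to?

Aspect ratio 1416/998 ≈ 1.419 — close to the ISO √2 ≈ 1.414.
In the B-series (B0 = 1000 × 1414 mm): B0 = 1000 × 1414 mm.
Off by 4 mm total — nearest standard size.

B0 (1000 × 1414 mm)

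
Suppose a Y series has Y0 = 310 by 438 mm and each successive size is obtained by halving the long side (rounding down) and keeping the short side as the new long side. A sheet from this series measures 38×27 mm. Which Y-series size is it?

Y7

Y0: 310 × 438 mm
Y1: 219 × 310 mm
Y2: 155 × 219 mm
Y3: 109 × 155 mm
Y4: 77 × 109 mm
Y5: 54 × 77 mm
Y6: 38 × 54 mm
Y7: 27 × 38 mm
Y8: 19 × 27 mm
→ matches Y7.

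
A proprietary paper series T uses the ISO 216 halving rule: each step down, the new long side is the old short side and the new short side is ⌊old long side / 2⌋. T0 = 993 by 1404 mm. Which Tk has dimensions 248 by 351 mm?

T0: 993 × 1404 mm
T1: 702 × 993 mm
T2: 496 × 702 mm
T3: 351 × 496 mm
T4: 248 × 351 mm
T5: 175 × 248 mm
→ matches T4.

T4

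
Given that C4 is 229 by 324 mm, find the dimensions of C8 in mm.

C5: ⌊324/2⌋ × 229 = 162 × 229 mm
C6: ⌊229/2⌋ × 162 = 114 × 162 mm
C7: ⌊162/2⌋ × 114 = 81 × 114 mm
C8: ⌊114/2⌋ × 81 = 57 × 81 mm

57 × 81 mm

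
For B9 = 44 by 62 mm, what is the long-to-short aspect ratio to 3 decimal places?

62 / 44 = 1.409
ISO 216 targets √2 ≈ 1.414; the -0.005 deviation is from mm rounding.

1.409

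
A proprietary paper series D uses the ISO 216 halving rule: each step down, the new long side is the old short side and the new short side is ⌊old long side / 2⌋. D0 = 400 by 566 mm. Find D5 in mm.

70 × 100 mm

D1: ⌊566/2⌋ × 400 = 283 × 400 mm
D2: ⌊400/2⌋ × 283 = 200 × 283 mm
D3: ⌊283/2⌋ × 200 = 141 × 200 mm
D4: ⌊200/2⌋ × 141 = 100 × 141 mm
D5: ⌊141/2⌋ × 100 = 70 × 100 mm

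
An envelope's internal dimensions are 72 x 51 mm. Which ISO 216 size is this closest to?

Aspect ratio 72/51 ≈ 1.412 — close to the ISO √2 ≈ 1.414.
In the A-series (A0 area = 1 m²): A8 = 52 × 74 mm.
Off by 3 mm total — nearest standard size.

A8 (52 × 74 mm)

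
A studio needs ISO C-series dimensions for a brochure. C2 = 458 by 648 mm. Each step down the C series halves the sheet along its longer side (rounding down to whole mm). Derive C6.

C3: ⌊648/2⌋ × 458 = 324 × 458 mm
C4: ⌊458/2⌋ × 324 = 229 × 324 mm
C5: ⌊324/2⌋ × 229 = 162 × 229 mm
C6: ⌊229/2⌋ × 162 = 114 × 162 mm

114 × 162 mm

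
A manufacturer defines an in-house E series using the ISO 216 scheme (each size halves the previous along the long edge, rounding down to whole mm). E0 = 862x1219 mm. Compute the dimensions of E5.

152 × 215 mm

E1: ⌊1219/2⌋ × 862 = 609 × 862 mm
E2: ⌊862/2⌋ × 609 = 431 × 609 mm
E3: ⌊609/2⌋ × 431 = 304 × 431 mm
E4: ⌊431/2⌋ × 304 = 215 × 304 mm
E5: ⌊304/2⌋ × 215 = 152 × 215 mm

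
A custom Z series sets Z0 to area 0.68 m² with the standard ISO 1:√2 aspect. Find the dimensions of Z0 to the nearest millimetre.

Let the short side be w mm. Then w · w√2 = 0.68 m² = 680,000 mm².
w² = 680,000/√2, so w ≈ 693.4 mm; long side = w√2 ≈ 980.6 mm.

693 × 981 mm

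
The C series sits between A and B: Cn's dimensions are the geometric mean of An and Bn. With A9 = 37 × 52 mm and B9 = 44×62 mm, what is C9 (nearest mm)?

Short side: √(37 · 44) = √1628 ≈ 40.3 → 40 mm
Long side: √(52 · 62) = √3224 ≈ 56.8 → 57 mm

40 × 57 mm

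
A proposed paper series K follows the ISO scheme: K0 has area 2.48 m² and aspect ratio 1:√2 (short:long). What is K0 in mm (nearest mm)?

Let the short side be w mm. Then w · w√2 = 2.48 m² = 2,480,000 mm².
w² = 2,480,000/√2, so w ≈ 1324.2 mm; long side = w√2 ≈ 1872.8 mm.

1324 × 1873 mm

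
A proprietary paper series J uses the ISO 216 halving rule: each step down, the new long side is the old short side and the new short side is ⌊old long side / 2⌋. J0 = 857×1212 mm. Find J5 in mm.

151 × 214 mm

J1: ⌊1212/2⌋ × 857 = 606 × 857 mm
J2: ⌊857/2⌋ × 606 = 428 × 606 mm
J3: ⌊606/2⌋ × 428 = 303 × 428 mm
J4: ⌊428/2⌋ × 303 = 214 × 303 mm
J5: ⌊303/2⌋ × 214 = 151 × 214 mm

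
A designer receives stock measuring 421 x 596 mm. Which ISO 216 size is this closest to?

Aspect ratio 596/421 ≈ 1.416 — close to the ISO √2 ≈ 1.414.
In the A-series (A0 area = 1 m²): A2 = 420 × 594 mm.
Off by 3 mm total — nearest standard size.

A2 (420 × 594 mm)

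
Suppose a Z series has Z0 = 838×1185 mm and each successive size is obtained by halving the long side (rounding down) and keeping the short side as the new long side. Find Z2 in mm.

Z1: ⌊1185/2⌋ × 838 = 592 × 838 mm
Z2: ⌊838/2⌋ × 592 = 419 × 592 mm

419 × 592 mm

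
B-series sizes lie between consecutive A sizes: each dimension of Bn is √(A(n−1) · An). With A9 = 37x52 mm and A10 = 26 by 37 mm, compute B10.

31 × 44 mm

Short side: √(37 · 26) = √962 ≈ 31.0 → 31 mm
Long side: √(52 · 37) = √1924 ≈ 43.9 → 44 mm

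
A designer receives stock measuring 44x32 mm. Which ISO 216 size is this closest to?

B10 (31 × 44 mm)

Aspect ratio 44/32 ≈ 1.375 (ISO target is √2 ≈ 1.414).
In the B-series (B0 = 1000 × 1414 mm): B10 = 31 × 44 mm.
Off by 1 mm total — nearest standard size.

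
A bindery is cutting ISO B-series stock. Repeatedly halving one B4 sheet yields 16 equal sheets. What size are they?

16 = 2^4, so 4 halving steps.
B4 → B5 → … → B8 after 4 steps.

B8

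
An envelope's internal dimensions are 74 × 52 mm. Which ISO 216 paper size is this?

Aspect ratio 74/52 ≈ 1.423 — close to the ISO √2 ≈ 1.414.
In the A-series (A0 area = 1 m²): A8 = 52 × 74 mm.

A8 (52 × 74 mm)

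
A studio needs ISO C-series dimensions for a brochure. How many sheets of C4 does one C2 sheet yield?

4

Each ISO step halves the sheet: 1 × C2 → 2 × C3 → 4 × C4
From C2 to C4 is 2 halving steps: 2^2 = 4.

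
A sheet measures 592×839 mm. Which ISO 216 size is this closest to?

Aspect ratio 839/592 ≈ 1.417 — close to the ISO √2 ≈ 1.414.
In the A-series (A0 area = 1 m²): A1 = 594 × 841 mm.
Off by 4 mm total — nearest standard size.

A1 (594 × 841 mm)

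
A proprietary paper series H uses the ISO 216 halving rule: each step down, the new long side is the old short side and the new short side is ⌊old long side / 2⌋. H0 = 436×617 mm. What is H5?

H1: ⌊617/2⌋ × 436 = 308 × 436 mm
H2: ⌊436/2⌋ × 308 = 218 × 308 mm
H3: ⌊308/2⌋ × 218 = 154 × 218 mm
H4: ⌊218/2⌋ × 154 = 109 × 154 mm
H5: ⌊154/2⌋ × 109 = 77 × 109 mm

77 × 109 mm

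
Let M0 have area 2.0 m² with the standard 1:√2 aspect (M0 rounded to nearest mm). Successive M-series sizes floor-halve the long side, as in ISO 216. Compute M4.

Let M0's short side be w mm. w · w√2 = 2.0 m² = 2,000,000 mm², so w ≈ 1189.2 mm and w√2 ≈ 1681.8 mm → M0 = 1189 × 1682 mm.
M1: ⌊1682/2⌋ × 1189 = 841 × 1189 mm
M2: ⌊1189/2⌋ × 841 = 594 × 841 mm
M3: ⌊841/2⌋ × 594 = 420 × 594 mm
M4: ⌊594/2⌋ × 420 = 297 × 420 mm

297 × 420 mm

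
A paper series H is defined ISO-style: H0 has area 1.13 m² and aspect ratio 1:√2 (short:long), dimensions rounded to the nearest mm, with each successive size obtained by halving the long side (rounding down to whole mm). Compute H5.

Let H0's short side be w mm. w · w√2 = 1.13 m² = 1,130,000 mm², so w ≈ 893.9 mm and w√2 ≈ 1264.1 mm → H0 = 894 × 1264 mm.
H1: ⌊1264/2⌋ × 894 = 632 × 894 mm
H2: ⌊894/2⌋ × 632 = 447 × 632 mm
H3: ⌊632/2⌋ × 447 = 316 × 447 mm
H4: ⌊447/2⌋ × 316 = 223 × 316 mm
H5: ⌊316/2⌋ × 223 = 158 × 223 mm

158 × 223 mm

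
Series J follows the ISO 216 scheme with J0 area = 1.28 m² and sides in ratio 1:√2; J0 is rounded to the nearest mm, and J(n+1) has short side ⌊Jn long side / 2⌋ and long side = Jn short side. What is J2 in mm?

Let J0's short side be w mm. w · w√2 = 1.28 m² = 1,280,000 mm², so w ≈ 951.4 mm and w√2 ≈ 1345.4 mm → J0 = 951 × 1345 mm.
J1: ⌊1345/2⌋ × 951 = 672 × 951 mm
J2: ⌊951/2⌋ × 672 = 475 × 672 mm

475 × 672 mm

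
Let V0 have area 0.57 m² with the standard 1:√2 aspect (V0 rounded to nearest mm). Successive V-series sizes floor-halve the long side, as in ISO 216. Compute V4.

158 × 224 mm

Let V0's short side be w mm. w · w√2 = 0.57 m² = 570,000 mm², so w ≈ 634.9 mm and w√2 ≈ 897.8 mm → V0 = 635 × 898 mm.
V1: ⌊898/2⌋ × 635 = 449 × 635 mm
V2: ⌊635/2⌋ × 449 = 317 × 449 mm
V3: ⌊449/2⌋ × 317 = 224 × 317 mm
V4: ⌊317/2⌋ × 224 = 158 × 224 mm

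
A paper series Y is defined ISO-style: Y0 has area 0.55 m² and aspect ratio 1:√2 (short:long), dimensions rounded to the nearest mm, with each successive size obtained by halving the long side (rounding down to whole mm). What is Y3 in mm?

220 × 312 mm

Let Y0's short side be w mm. w · w√2 = 0.55 m² = 550,000 mm², so w ≈ 623.6 mm and w√2 ≈ 881.9 mm → Y0 = 624 × 882 mm.
Y1: ⌊882/2⌋ × 624 = 441 × 624 mm
Y2: ⌊624/2⌋ × 441 = 312 × 441 mm
Y3: ⌊441/2⌋ × 312 = 220 × 312 mm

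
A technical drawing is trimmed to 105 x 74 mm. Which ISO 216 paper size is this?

Aspect ratio 105/74 ≈ 1.419 — close to the ISO √2 ≈ 1.414.
In the A-series (A0 area = 1 m²): A7 = 74 × 105 mm.

A7 (74 × 105 mm)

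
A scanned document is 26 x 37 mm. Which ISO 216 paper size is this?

Aspect ratio 37/26 ≈ 1.423 — close to the ISO √2 ≈ 1.414.
In the A-series (A0 area = 1 m²): A10 = 26 × 37 mm.

A10 (26 × 37 mm)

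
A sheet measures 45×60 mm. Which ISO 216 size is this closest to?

Aspect ratio 60/45 ≈ 1.333 (ISO target is √2 ≈ 1.414).
In the B-series (B0 = 1000 × 1414 mm): B9 = 44 × 62 mm.
Off by 3 mm total — nearest standard size.

B9 (44 × 62 mm)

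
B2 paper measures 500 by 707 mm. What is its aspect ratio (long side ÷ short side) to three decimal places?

1.414

707 / 500 = 1.414
Matches √2 ≈ 1.414 — the ISO 216 defining ratio.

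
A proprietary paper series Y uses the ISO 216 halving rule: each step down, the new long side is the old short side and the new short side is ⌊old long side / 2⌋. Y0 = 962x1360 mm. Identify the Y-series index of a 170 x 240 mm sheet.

Y0: 962 × 1360 mm
Y1: 680 × 962 mm
Y2: 481 × 680 mm
Y3: 340 × 481 mm
Y4: 240 × 340 mm
Y5: 170 × 240 mm
Y6: 120 × 170 mm
→ matches Y5.

Y5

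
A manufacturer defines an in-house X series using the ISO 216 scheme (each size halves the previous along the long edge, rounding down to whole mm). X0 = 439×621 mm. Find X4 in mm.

109 × 155 mm

X1 = 310 × 439 mm (from X0 by 1 halving).
X2: ⌊439/2⌋ × 310 = 219 × 310 mm
X3: ⌊310/2⌋ × 219 = 155 × 219 mm
X4: ⌊219/2⌋ × 155 = 109 × 155 mm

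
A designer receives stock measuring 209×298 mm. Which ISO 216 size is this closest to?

A4 (210 × 297 mm)

Aspect ratio 298/209 ≈ 1.426 — close to the ISO √2 ≈ 1.414.
In the A-series (A0 area = 1 m²): A4 = 210 × 297 mm.
Off by 2 mm total — nearest standard size.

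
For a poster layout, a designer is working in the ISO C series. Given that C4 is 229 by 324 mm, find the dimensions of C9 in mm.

C5: ⌊324/2⌋ × 229 = 162 × 229 mm
C6: ⌊229/2⌋ × 162 = 114 × 162 mm
C7: ⌊162/2⌋ × 114 = 81 × 114 mm
C8: ⌊114/2⌋ × 81 = 57 × 81 mm
C9: ⌊81/2⌋ × 57 = 40 × 57 mm

40 × 57 mm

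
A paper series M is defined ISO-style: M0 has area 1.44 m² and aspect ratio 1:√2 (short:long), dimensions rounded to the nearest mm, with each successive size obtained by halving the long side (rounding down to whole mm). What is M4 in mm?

252 × 356 mm

Let M0's short side be w mm. w · w√2 = 1.44 m² = 1,440,000 mm², so w ≈ 1009.1 mm and w√2 ≈ 1427.0 mm → M0 = 1009 × 1427 mm.
M1: ⌊1427/2⌋ × 1009 = 713 × 1009 mm
M2: ⌊1009/2⌋ × 713 = 504 × 713 mm
M3: ⌊713/2⌋ × 504 = 356 × 504 mm
M4: ⌊504/2⌋ × 356 = 252 × 356 mm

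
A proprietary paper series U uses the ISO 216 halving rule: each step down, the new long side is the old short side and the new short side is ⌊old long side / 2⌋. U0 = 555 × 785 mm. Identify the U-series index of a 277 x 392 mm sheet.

U2

U0: 555 × 785 mm
U1: 392 × 555 mm
U2: 277 × 392 mm
U3: 196 × 277 mm
→ matches U2.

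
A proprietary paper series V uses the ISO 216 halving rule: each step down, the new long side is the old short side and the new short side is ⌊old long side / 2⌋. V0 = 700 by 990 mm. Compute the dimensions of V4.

175 × 247 mm

V1: ⌊990/2⌋ × 700 = 495 × 700 mm
V2: ⌊700/2⌋ × 495 = 350 × 495 mm
V3: ⌊495/2⌋ × 350 = 247 × 350 mm
V4: ⌊350/2⌋ × 247 = 175 × 247 mm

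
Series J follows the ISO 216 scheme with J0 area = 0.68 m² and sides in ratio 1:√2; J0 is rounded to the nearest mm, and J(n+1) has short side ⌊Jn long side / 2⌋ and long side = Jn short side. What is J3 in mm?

Let J0's short side be w mm. w · w√2 = 0.68 m² = 680,000 mm², so w ≈ 693.4 mm and w√2 ≈ 980.6 mm → J0 = 693 × 981 mm.
J1: ⌊981/2⌋ × 693 = 490 × 693 mm
J2: ⌊693/2⌋ × 490 = 346 × 490 mm
J3: ⌊490/2⌋ × 346 = 245 × 346 mm

245 × 346 mm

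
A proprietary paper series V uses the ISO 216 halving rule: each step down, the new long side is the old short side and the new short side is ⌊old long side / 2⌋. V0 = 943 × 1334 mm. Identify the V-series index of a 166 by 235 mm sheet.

V5

V0: 943 × 1334 mm
V1: 667 × 943 mm
V2: 471 × 667 mm
V3: 333 × 471 mm
V4: 235 × 333 mm
V5: 166 × 235 mm
V6: 117 × 166 mm
→ matches V5.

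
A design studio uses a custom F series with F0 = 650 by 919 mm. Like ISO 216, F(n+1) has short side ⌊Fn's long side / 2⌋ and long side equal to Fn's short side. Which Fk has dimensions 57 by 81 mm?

F0: 650 × 919 mm
F1: 459 × 650 mm
F2: 325 × 459 mm
F3: 229 × 325 mm
F4: 162 × 229 mm
F5: 114 × 162 mm
F6: 81 × 114 mm
F7: 57 × 81 mm
F8: 40 × 57 mm
→ matches F7.

F7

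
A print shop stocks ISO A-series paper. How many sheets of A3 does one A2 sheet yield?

2

Each ISO step halves the sheet: 1 × A2 → 2 × A3
From A2 to A3 is 1 halving step: 2^1 = 2.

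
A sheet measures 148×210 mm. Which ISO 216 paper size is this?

A5 (148 × 210 mm)

Aspect ratio 210/148 ≈ 1.419 — close to the ISO √2 ≈ 1.414.
In the A-series (A0 area = 1 m²): A5 = 148 × 210 mm.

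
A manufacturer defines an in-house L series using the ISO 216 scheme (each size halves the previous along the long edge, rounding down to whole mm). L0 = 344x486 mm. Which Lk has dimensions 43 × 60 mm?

L0: 344 × 486 mm
L1: 243 × 344 mm
L2: 172 × 243 mm
L3: 121 × 172 mm
L4: 86 × 121 mm
L5: 60 × 86 mm
L6: 43 × 60 mm
L7: 30 × 43 mm
→ matches L6.

L6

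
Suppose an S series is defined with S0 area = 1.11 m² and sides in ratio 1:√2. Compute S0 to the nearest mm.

886 × 1253 mm

Let the short side be w mm. Then w · w√2 = 1.11 m² = 1,110,000 mm².
w² = 1,110,000/√2, so w ≈ 885.9 mm; long side = w√2 ≈ 1252.9 mm.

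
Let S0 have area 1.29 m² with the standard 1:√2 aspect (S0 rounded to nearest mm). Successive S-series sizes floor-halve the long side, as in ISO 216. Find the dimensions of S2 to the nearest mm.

Let S0's short side be w mm. w · w√2 = 1.29 m² = 1,290,000 mm², so w ≈ 955.1 mm and w√2 ≈ 1350.7 mm → S0 = 955 × 1351 mm.
S1: ⌊1351/2⌋ × 955 = 675 × 955 mm
S2: ⌊955/2⌋ × 675 = 477 × 675 mm

477 × 675 mm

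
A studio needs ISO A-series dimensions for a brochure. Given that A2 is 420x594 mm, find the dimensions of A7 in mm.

74 × 105 mm

A3: ⌊594/2⌋ × 420 = 297 × 420 mm
A4: ⌊420/2⌋ × 297 = 210 × 297 mm
A5: ⌊297/2⌋ × 210 = 148 × 210 mm
A6: ⌊210/2⌋ × 148 = 105 × 148 mm
A7: ⌊148/2⌋ × 105 = 74 × 105 mm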